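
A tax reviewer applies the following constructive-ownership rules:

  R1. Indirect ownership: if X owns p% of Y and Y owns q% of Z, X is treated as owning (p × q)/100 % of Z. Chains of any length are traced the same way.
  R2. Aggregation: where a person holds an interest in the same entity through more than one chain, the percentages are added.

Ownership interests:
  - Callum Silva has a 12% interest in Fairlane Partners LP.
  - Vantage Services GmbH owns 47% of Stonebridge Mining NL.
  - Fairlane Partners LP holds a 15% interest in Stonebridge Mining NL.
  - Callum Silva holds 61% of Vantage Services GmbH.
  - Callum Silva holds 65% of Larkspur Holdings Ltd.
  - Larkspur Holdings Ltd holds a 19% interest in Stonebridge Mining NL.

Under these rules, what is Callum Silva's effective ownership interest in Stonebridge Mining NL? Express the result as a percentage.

Chain via Vantage Services GmbH (R1): 61% × 47% = 28.67% of Stonebridge Mining NL.
Chain via Fairlane Partners LP (R1): 12% × 15% = 1.8% of Stonebridge Mining NL.
Chain via Larkspur Holdings Ltd (R1): 65% × 19% = 12.35% of Stonebridge Mining NL.
Aggregating (R2): 28.67% + 1.8% + 12.35% = 42.82%.

42.82%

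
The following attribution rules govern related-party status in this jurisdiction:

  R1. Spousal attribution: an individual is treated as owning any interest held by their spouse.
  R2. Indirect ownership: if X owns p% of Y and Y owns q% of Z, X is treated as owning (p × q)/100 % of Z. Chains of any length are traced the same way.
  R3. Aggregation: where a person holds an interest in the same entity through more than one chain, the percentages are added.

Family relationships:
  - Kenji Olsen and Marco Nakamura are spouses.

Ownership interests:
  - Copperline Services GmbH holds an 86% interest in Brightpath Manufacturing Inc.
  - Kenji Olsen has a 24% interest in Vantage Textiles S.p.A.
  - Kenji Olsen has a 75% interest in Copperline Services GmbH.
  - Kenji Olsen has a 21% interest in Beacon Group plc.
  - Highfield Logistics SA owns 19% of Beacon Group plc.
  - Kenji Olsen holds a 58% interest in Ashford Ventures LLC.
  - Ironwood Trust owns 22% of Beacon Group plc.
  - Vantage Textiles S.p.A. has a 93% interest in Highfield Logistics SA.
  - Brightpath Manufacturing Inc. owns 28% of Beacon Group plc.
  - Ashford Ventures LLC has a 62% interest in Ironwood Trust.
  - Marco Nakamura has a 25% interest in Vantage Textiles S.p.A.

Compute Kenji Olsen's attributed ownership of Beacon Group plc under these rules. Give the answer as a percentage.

55.6295%

By spousal attribution (R1), Kenji Olsen is treated as also owning Marco Nakamura's interest in Vantage Textiles S.p.A, giving 24% + 25% = 49%.
Chain via Ashford Ventures LLC → Ironwood Trust (R2): 58% × 62% × 22% = 7.9112% of Beacon Group plc.
Chain via Vantage Textiles S.p.A. → Highfield Logistics SA (R2): 49% × 93% × 19% = 8.6583% of Beacon Group plc.
Chain via Copperline Services GmbH → Brightpath Manufacturing Inc. (R2): 75% × 86% × 28% = 18.06% of Beacon Group plc.
Direct interest in Beacon Group plc: 21%.
Aggregating (R3): 7.9112% + 8.6583% + 18.06% + 21% = 55.6295%.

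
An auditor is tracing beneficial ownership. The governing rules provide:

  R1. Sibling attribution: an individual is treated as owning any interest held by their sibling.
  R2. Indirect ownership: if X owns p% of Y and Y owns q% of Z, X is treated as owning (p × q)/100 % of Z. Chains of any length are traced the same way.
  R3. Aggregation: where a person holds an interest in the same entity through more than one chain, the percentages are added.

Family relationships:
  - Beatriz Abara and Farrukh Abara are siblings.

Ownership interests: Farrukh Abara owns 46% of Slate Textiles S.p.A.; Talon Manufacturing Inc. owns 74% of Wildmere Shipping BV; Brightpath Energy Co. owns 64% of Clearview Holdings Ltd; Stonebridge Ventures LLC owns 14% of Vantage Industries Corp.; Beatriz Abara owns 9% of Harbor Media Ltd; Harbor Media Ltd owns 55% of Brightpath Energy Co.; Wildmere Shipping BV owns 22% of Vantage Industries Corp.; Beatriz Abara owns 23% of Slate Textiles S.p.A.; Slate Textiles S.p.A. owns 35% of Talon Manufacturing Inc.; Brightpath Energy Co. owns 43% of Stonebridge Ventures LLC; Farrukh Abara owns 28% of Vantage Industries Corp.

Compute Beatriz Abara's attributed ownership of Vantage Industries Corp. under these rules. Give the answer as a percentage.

By sibling attribution (R1), Beatriz Abara is treated as also owning Farrukh Abara's interest in Slate Textiles S.p.A, giving 23% + 46% = 69%.
By sibling attribution (R1), Beatriz Abara is treated as owning Farrukh Abara's 28% interest in Vantage Industries Corp.
Chain via Harbor Media Ltd → Brightpath Energy Co. → Stonebridge Ventures LLC (R2): 9% × 55% × 43% × 14% = 0.29799% of Vantage Industries Corp.
Chain via Slate Textiles S.p.A. → Talon Manufacturing Inc. → Wildmere Shipping BV (R2): 69% × 35% × 74% × 22% = 3.93162% of Vantage Industries Corp.
Direct interest in Vantage Industries Corp: 28%.
Aggregating (R3): 0.29799% + 3.93162% + 28% = 32.22961%.

32.22961%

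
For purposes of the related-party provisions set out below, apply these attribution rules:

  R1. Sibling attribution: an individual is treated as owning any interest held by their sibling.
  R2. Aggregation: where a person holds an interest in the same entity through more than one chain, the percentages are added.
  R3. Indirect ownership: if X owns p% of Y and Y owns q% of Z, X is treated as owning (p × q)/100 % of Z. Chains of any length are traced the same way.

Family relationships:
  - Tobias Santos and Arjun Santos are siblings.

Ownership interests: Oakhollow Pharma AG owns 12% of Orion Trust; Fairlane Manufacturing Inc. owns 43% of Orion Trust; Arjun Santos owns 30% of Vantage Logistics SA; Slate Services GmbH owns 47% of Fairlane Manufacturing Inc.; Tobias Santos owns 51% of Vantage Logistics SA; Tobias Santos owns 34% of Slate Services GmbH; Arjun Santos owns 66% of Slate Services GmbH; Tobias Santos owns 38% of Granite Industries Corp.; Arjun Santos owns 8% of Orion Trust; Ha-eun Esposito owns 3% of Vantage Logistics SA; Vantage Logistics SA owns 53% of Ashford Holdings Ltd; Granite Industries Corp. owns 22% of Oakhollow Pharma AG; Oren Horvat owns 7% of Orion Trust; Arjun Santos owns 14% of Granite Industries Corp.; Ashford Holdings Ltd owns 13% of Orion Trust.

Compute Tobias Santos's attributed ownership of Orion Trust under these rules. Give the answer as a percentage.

By sibling attribution (R1), Tobias Santos is treated as also owning Arjun Santos's interest in Vantage Logistics SA, giving 51% + 30% = 81%.
By sibling attribution (R1), Tobias Santos is treated as also owning Arjun Santos's interest in Slate Services GmbH, giving 34% + 66% = 100%.
By sibling attribution (R1), Tobias Santos is treated as also owning Arjun Santos's interest in Granite Industries Corp, giving 38% + 14% = 52%.
By sibling attribution (R1), Tobias Santos is treated as owning Arjun Santos's 8% interest in Orion Trust.
Chain via Vantage Logistics SA → Ashford Holdings Ltd (R3): 81% × 53% × 13% = 5.5809% of Orion Trust.
Chain via Slate Services GmbH → Fairlane Manufacturing Inc. (R3): 100% × 47% × 43% = 20.21% of Orion Trust.
Chain via Granite Industries Corp. → Oakhollow Pharma AG (R3): 52% × 22% × 12% = 1.3728% of Orion Trust.
Direct interest in Orion Trust: 8%.
Aggregating (R2): 5.5809% + 20.21% + 1.3728% + 8% = 35.1637%.

35.1637%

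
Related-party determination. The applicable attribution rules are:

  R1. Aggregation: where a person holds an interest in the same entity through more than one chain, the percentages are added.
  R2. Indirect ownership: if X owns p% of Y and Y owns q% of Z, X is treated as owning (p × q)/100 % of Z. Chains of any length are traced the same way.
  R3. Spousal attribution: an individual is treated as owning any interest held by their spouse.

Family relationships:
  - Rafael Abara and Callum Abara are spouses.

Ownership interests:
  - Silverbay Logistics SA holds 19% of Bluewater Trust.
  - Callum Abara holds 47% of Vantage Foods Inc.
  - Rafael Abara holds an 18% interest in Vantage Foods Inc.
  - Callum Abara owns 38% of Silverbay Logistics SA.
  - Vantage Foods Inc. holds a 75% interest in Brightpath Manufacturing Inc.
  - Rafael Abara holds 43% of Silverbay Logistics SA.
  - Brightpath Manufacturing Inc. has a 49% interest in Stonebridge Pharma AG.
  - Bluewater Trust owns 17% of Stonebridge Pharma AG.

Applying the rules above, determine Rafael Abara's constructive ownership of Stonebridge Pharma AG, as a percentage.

By spousal attribution (R3), Rafael Abara is treated as also owning Callum Abara's interest in Silverbay Logistics SA, giving 43% + 38% = 81%.
By spousal attribution (R3), Rafael Abara is treated as also owning Callum Abara's interest in Vantage Foods Inc, giving 18% + 47% = 65%.
Chain via Silverbay Logistics SA → Bluewater Trust (R2): 81% × 19% × 17% = 2.6163% of Stonebridge Pharma AG.
Chain via Vantage Foods Inc. → Brightpath Manufacturing Inc. (R2): 65% × 75% × 49% = 23.8875% of Stonebridge Pharma AG.
Aggregating (R1): 2.6163% + 23.8875% = 26.5038%.

26.5038%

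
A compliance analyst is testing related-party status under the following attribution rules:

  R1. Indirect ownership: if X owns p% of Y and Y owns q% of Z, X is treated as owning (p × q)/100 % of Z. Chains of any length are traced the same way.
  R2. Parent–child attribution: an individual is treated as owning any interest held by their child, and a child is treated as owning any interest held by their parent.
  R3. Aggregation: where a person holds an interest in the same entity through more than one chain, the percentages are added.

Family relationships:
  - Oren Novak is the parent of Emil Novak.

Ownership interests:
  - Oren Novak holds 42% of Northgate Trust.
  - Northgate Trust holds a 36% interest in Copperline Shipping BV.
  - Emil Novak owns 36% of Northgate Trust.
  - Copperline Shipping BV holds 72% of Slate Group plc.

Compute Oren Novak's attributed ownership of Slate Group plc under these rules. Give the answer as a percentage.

By parent–child attribution (R2), Oren Novak is treated as also owning Emil Novak's interest in Northgate Trust, giving 42% + 36% = 78%.
Chain via Northgate Trust → Copperline Shipping BV (R1): 78% × 36% × 72% = 20.2176% of Slate Group plc.

20.2176%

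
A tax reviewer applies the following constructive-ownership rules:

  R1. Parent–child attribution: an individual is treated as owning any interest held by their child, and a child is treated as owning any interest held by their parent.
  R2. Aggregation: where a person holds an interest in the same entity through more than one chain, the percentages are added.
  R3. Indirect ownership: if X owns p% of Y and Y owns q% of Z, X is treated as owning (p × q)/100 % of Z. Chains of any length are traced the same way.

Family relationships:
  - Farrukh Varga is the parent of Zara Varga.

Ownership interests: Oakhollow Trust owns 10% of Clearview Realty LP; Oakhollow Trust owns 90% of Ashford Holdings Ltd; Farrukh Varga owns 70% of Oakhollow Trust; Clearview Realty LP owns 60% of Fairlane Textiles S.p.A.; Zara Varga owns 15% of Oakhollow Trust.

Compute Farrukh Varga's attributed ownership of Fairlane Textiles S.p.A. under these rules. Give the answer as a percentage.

5.1%

By parent–child attribution (R1), Farrukh Varga is treated as also owning Zara Varga's interest in Oakhollow Trust, giving 70% + 15% = 85%.
Chain via Oakhollow Trust → Clearview Realty LP (R3): 85% × 10% × 60% = 5.1% of Fairlane Textiles S.p.A.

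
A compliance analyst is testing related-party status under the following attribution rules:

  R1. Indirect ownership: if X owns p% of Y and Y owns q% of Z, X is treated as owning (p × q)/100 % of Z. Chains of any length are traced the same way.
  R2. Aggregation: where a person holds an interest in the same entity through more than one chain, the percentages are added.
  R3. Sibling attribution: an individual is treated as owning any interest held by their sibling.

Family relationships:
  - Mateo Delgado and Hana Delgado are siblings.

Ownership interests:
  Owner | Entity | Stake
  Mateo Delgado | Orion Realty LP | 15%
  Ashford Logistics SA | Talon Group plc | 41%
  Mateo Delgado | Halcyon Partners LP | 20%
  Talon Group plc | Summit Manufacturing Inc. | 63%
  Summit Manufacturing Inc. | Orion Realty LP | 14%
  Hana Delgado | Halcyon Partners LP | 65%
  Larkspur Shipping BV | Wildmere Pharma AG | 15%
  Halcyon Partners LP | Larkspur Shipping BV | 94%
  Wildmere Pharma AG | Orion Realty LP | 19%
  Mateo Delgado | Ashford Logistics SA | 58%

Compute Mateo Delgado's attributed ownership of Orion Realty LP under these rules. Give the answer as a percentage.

19.374546%

By sibling attribution (R3), Mateo Delgado is treated as also owning Hana Delgado's interest in Halcyon Partners LP, giving 20% + 65% = 85%.
Chain via Halcyon Partners LP → Larkspur Shipping BV → Wildmere Pharma AG (R1): 85% × 94% × 15% × 19% = 2.27715% of Orion Realty LP.
Chain via Ashford Logistics SA → Talon Group plc → Summit Manufacturing Inc. (R1): 58% × 41% × 63% × 14% = 2.097396% of Orion Realty LP.
Direct interest in Orion Realty LP: 15%.
Aggregating (R2): 2.27715% + 2.097396% + 15% = 19.374546%.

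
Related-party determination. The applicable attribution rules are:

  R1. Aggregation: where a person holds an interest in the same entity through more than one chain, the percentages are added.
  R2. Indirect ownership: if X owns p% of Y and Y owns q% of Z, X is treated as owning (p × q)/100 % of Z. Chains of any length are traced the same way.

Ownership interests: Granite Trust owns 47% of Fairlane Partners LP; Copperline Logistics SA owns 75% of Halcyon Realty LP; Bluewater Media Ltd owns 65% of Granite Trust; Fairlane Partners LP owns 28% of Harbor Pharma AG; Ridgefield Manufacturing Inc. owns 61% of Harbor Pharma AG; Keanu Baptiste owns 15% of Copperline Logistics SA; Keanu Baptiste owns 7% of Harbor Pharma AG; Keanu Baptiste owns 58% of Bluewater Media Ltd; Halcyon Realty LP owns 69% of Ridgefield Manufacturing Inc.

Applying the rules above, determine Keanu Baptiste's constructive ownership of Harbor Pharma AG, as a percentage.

16.696445%

Chain via Copperline Logistics SA → Halcyon Realty LP → Ridgefield Manufacturing Inc. (R2): 15% × 75% × 69% × 61% = 4.735125% of Harbor Pharma AG.
Chain via Bluewater Media Ltd → Granite Trust → Fairlane Partners LP (R2): 58% × 65% × 47% × 28% = 4.96132% of Harbor Pharma AG.
Direct interest in Harbor Pharma AG: 7%.
Aggregating (R1): 4.735125% + 4.96132% + 7% = 16.696445%.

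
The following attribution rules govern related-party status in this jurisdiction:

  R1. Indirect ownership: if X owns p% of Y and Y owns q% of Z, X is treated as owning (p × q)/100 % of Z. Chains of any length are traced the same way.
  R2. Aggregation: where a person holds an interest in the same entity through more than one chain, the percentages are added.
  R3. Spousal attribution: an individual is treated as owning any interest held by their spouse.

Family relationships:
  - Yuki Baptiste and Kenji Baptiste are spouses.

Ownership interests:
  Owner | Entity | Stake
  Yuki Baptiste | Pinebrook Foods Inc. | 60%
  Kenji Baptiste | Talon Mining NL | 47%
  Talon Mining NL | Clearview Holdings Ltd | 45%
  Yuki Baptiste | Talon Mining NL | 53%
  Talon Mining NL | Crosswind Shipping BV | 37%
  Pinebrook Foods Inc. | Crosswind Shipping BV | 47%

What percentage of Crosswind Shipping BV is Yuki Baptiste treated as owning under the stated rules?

65.2%

By spousal attribution (R3), Yuki Baptiste is treated as also owning Kenji Baptiste's interest in Talon Mining NL, giving 53% + 47% = 100%.
Chain via Talon Mining NL (R1): 100% × 37% = 37% of Crosswind Shipping BV.
Chain via Pinebrook Foods Inc. (R1): 60% × 47% = 28.2% of Crosswind Shipping BV.
Aggregating (R2): 37% + 28.2% = 65.2%.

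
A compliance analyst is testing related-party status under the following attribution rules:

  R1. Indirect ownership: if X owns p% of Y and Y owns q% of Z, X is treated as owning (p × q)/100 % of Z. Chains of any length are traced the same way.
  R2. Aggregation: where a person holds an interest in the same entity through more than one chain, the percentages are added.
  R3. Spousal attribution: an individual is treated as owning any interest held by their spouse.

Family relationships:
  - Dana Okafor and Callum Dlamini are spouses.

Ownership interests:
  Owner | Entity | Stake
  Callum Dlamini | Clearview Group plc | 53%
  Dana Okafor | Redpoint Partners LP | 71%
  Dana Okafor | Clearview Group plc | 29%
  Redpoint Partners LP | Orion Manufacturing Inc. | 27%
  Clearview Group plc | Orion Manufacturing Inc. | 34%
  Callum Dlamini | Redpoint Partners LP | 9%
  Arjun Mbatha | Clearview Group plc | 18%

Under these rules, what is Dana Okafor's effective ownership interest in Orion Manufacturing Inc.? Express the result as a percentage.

49.48%

By spousal attribution (R3), Dana Okafor is treated as also owning Callum Dlamini's interest in Redpoint Partners LP, giving 71% + 9% = 80%.
By spousal attribution (R3), Dana Okafor is treated as also owning Callum Dlamini's interest in Clearview Group plc, giving 29% + 53% = 82%.
Chain via Redpoint Partners LP (R1): 80% × 27% = 21.6% of Orion Manufacturing Inc.
Chain via Clearview Group plc (R1): 82% × 34% = 27.88% of Orion Manufacturing Inc.
Aggregating (R2): 21.6% + 27.88% = 49.48%.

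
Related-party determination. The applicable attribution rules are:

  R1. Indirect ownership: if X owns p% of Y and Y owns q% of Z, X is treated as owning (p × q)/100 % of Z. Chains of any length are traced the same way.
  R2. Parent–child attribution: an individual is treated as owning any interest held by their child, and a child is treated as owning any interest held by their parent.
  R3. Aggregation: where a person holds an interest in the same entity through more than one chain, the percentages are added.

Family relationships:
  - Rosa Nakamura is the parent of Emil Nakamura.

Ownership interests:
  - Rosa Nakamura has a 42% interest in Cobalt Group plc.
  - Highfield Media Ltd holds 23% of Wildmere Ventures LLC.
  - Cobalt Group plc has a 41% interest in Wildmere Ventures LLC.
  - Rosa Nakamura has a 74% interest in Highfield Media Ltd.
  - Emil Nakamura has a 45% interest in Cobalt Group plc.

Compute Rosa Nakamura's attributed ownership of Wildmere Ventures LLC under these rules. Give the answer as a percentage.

By parent–child attribution (R2), Rosa Nakamura is treated as also owning Emil Nakamura's interest in Cobalt Group plc, giving 42% + 45% = 87%.
Chain via Cobalt Group plc (R1): 87% × 41% = 35.67% of Wildmere Ventures LLC.
Chain via Highfield Media Ltd (R1): 74% × 23% = 17.02% of Wildmere Ventures LLC.
Aggregating (R3): 35.67% + 17.02% = 52.69%.

52.69%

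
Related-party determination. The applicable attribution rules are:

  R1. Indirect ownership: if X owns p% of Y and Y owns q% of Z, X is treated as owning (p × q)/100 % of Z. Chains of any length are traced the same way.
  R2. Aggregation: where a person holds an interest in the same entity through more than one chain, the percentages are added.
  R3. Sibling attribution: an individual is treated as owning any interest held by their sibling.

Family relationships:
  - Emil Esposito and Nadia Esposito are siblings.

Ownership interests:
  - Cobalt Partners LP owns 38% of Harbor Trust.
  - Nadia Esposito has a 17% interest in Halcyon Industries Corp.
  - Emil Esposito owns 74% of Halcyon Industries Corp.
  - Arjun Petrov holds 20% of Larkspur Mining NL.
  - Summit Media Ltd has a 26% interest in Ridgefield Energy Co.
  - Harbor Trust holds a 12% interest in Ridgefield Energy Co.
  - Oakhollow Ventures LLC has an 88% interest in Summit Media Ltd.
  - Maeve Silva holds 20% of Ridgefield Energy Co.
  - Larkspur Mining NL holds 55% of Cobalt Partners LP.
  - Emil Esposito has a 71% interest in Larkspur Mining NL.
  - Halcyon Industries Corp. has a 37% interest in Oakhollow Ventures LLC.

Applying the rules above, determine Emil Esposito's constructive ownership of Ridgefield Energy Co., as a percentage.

By sibling attribution (R3), Emil Esposito is treated as also owning Nadia Esposito's interest in Halcyon Industries Corp, giving 74% + 17% = 91%.
Chain via Halcyon Industries Corp. → Oakhollow Ventures LLC → Summit Media Ltd (R1): 91% × 37% × 88% × 26% = 7.703696% of Ridgefield Energy Co.
Chain via Larkspur Mining NL → Cobalt Partners LP → Harbor Trust (R1): 71% × 55% × 38% × 12% = 1.78068% of Ridgefield Energy Co.
Aggregating (R2): 7.703696% + 1.78068% = 9.484376%.

9.484376%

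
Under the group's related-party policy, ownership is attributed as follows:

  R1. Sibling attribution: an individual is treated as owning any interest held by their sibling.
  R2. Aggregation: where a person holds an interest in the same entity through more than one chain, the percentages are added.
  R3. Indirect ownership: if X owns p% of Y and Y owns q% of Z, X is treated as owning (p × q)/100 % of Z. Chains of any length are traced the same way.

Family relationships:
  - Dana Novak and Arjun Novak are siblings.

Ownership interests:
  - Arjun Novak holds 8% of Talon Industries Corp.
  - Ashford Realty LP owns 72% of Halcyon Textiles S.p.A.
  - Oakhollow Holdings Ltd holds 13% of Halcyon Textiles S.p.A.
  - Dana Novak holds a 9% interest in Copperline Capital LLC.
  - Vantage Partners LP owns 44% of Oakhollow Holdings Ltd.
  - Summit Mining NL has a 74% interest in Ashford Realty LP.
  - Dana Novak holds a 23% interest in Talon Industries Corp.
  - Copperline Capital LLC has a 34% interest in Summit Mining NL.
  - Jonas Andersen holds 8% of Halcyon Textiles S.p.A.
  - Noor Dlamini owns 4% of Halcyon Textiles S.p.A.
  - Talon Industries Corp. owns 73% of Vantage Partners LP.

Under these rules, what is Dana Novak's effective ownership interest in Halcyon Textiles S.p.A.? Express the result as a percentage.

By sibling attribution (R1), Dana Novak is treated as also owning Arjun Novak's interest in Talon Industries Corp, giving 23% + 8% = 31%.
Chain via Talon Industries Corp. → Vantage Partners LP → Oakhollow Holdings Ltd (R3): 31% × 73% × 44% × 13% = 1.294436% of Halcyon Textiles S.p.A.
Chain via Copperline Capital LLC → Summit Mining NL → Ashford Realty LP (R3): 9% × 34% × 74% × 72% = 1.630368% of Halcyon Textiles S.p.A.
Aggregating (R2): 1.294436% + 1.630368% = 2.924804%.

2.924804%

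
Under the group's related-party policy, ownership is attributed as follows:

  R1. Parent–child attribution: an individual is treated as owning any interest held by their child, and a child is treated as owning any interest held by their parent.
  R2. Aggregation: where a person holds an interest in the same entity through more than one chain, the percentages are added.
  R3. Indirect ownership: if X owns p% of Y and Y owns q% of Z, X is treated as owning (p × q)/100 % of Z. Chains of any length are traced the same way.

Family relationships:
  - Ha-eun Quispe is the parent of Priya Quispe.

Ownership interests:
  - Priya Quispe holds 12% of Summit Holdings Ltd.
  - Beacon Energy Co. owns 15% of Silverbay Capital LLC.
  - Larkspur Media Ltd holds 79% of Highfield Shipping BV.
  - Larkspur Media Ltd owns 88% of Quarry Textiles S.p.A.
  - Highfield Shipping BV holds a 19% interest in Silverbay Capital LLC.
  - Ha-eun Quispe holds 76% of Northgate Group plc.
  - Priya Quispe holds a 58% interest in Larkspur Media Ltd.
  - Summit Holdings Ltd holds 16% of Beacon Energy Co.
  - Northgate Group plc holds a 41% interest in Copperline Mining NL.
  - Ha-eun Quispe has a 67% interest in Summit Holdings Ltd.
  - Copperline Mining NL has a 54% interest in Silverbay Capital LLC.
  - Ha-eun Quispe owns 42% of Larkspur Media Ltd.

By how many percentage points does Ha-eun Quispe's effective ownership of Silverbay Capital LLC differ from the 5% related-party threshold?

By parent–child attribution (R1), Ha-eun Quispe is treated as also owning Priya Quispe's interest in Summit Holdings Ltd, giving 67% + 12% = 79%.
By parent–child attribution (R1), Ha-eun Quispe is treated as also owning Priya Quispe's interest in Larkspur Media Ltd, giving 42% + 58% = 100%.
Chain via Summit Holdings Ltd → Beacon Energy Co. (R3): 79% × 16% × 15% = 1.896% of Silverbay Capital LLC.
Chain via Northgate Group plc → Copperline Mining NL (R3): 76% × 41% × 54% = 16.8264% of Silverbay Capital LLC.
Chain via Larkspur Media Ltd → Highfield Shipping BV (R3): 100% × 79% × 19% = 15.01% of Silverbay Capital LLC.
Aggregating (R2): 1.896% + 16.8264% + 15.01% = 33.7324%.
33.7324% exceeds the 5% threshold by 28.7324 percentage points.

28.7324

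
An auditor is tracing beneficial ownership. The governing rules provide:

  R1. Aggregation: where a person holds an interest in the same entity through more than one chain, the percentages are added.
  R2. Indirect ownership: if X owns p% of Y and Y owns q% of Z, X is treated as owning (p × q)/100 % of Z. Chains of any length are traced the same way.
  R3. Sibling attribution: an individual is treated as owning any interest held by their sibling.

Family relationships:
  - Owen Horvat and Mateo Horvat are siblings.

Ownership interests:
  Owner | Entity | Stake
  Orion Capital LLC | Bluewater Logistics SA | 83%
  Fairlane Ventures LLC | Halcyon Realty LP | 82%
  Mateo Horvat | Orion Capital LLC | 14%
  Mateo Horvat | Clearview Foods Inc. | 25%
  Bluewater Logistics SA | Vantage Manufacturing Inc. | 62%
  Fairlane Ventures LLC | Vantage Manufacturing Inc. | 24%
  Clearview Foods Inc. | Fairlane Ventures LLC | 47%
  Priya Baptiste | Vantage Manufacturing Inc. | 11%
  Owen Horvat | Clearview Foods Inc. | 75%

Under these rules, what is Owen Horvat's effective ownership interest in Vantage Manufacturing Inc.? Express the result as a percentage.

18.4844%

By sibling attribution (R3), Owen Horvat is treated as also owning Mateo Horvat's interest in Clearview Foods Inc, giving 75% + 25% = 100%.
By sibling attribution (R3), Owen Horvat is treated as owning Mateo Horvat's 14% interest in Orion Capital LLC.
Chain via Clearview Foods Inc. → Fairlane Ventures LLC (R2): 100% × 47% × 24% = 11.28% of Vantage Manufacturing Inc.
Chain via Orion Capital LLC → Bluewater Logistics SA (R2): 14% × 83% × 62% = 7.2044% of Vantage Manufacturing Inc.
Aggregating (R1): 11.28% + 7.2044% = 18.4844%.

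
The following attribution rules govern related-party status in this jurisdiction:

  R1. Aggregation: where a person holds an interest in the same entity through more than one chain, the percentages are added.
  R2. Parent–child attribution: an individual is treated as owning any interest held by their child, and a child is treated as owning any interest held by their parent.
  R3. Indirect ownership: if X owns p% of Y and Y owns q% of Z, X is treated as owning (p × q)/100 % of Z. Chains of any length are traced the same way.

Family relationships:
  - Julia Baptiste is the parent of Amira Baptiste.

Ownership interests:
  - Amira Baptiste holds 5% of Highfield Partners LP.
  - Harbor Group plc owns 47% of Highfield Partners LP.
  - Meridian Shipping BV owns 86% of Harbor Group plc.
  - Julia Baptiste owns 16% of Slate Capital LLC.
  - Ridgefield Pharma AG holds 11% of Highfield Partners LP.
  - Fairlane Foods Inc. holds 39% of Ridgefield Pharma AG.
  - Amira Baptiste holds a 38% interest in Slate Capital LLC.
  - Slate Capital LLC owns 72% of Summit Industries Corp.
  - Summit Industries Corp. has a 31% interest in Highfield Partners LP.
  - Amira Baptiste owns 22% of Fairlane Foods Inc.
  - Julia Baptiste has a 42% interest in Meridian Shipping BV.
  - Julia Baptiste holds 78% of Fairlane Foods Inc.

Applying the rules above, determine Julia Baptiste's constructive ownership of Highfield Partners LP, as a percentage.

38.3192%

By parent–child attribution (R2), Julia Baptiste is treated as also owning Amira Baptiste's interest in Slate Capital LLC, giving 16% + 38% = 54%.
By parent–child attribution (R2), Julia Baptiste is treated as also owning Amira Baptiste's interest in Fairlane Foods Inc, giving 78% + 22% = 100%.
By parent–child attribution (R2), Julia Baptiste is treated as owning Amira Baptiste's 5% interest in Highfield Partners LP.
Chain via Slate Capital LLC → Summit Industries Corp. (R3): 54% × 72% × 31% = 12.0528% of Highfield Partners LP.
Chain via Meridian Shipping BV → Harbor Group plc (R3): 42% × 86% × 47% = 16.9764% of Highfield Partners LP.
Chain via Fairlane Foods Inc. → Ridgefield Pharma AG (R3): 100% × 39% × 11% = 4.29% of Highfield Partners LP.
Direct interest in Highfield Partners LP: 5%.
Aggregating (R1): 12.0528% + 16.9764% + 4.29% + 5% = 38.3192%.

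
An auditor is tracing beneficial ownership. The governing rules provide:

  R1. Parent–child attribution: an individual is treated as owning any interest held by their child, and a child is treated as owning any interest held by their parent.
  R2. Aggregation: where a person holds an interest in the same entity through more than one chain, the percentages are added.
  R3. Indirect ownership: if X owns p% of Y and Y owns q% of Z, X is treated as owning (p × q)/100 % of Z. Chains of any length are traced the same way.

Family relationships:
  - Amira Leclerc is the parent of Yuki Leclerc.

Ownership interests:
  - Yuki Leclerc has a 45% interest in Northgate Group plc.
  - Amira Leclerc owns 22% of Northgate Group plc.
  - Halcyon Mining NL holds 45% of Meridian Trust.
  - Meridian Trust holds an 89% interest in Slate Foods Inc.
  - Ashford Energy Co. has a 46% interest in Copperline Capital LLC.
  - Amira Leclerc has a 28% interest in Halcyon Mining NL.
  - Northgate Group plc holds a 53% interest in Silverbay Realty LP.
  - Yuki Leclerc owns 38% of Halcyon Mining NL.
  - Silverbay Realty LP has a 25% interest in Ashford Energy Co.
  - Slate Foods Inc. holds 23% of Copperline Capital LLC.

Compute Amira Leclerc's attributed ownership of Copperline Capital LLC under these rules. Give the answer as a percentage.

By parent–child attribution (R1), Amira Leclerc is treated as also owning Yuki Leclerc's interest in Northgate Group plc, giving 22% + 45% = 67%.
By parent–child attribution (R1), Amira Leclerc is treated as also owning Yuki Leclerc's interest in Halcyon Mining NL, giving 28% + 38% = 66%.
Chain via Northgate Group plc → Silverbay Realty LP → Ashford Energy Co. (R3): 67% × 53% × 25% × 46% = 4.08365% of Copperline Capital LLC.
Chain via Halcyon Mining NL → Meridian Trust → Slate Foods Inc. (R3): 66% × 45% × 89% × 23% = 6.07959% of Copperline Capital LLC.
Aggregating (R2): 4.08365% + 6.07959% = 10.16324%.

10.16324%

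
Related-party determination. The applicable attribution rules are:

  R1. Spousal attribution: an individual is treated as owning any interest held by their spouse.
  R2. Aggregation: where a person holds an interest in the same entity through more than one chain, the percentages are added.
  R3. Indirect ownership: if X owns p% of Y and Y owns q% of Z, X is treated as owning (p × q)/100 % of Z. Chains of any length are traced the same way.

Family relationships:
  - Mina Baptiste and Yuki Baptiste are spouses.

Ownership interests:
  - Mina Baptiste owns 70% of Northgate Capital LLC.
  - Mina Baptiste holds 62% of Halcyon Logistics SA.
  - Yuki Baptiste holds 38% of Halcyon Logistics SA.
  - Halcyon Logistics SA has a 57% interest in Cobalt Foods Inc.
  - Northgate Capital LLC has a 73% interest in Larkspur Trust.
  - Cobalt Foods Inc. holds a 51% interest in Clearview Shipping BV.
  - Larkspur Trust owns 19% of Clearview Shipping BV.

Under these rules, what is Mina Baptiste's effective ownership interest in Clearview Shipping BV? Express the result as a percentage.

38.779%

By spousal attribution (R1), Mina Baptiste is treated as also owning Yuki Baptiste's interest in Halcyon Logistics SA, giving 62% + 38% = 100%.
Chain via Northgate Capital LLC → Larkspur Trust (R3): 70% × 73% × 19% = 9.709% of Clearview Shipping BV.
Chain via Halcyon Logistics SA → Cobalt Foods Inc. (R3): 100% × 57% × 51% = 29.07% of Clearview Shipping BV.
Aggregating (R2): 9.709% + 29.07% = 38.779%.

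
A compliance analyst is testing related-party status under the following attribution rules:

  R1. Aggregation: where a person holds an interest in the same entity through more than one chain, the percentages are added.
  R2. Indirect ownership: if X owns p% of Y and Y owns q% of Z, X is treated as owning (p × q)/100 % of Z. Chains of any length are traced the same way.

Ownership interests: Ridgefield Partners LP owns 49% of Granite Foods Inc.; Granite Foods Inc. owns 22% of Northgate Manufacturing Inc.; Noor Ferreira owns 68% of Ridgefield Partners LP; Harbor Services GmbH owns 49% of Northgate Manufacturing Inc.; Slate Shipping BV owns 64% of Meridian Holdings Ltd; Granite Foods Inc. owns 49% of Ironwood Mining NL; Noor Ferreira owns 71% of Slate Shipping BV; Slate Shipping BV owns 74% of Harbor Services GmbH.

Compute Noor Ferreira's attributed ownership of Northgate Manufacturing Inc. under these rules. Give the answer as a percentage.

Chain via Ridgefield Partners LP → Granite Foods Inc. (R2): 68% × 49% × 22% = 7.3304% of Northgate Manufacturing Inc.
Chain via Slate Shipping BV → Harbor Services GmbH (R2): 71% × 74% × 49% = 25.7446% of Northgate Manufacturing Inc.
Aggregating (R1): 7.3304% + 25.7446% = 33.075%.

33.075%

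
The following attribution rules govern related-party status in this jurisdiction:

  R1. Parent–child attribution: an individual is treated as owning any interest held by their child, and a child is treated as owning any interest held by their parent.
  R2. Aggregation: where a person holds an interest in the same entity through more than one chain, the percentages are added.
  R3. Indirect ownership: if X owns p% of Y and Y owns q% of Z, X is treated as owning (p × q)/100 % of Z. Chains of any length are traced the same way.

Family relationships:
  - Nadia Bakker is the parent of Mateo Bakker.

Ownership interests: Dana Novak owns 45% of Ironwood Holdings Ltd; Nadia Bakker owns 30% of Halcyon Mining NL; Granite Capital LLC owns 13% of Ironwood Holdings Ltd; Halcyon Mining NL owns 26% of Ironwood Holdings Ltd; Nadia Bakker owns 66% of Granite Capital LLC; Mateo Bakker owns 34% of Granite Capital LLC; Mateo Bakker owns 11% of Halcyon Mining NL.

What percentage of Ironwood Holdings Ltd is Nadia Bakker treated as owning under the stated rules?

By parent–child attribution (R1), Nadia Bakker is treated as also owning Mateo Bakker's interest in Halcyon Mining NL, giving 30% + 11% = 41%.
By parent–child attribution (R1), Nadia Bakker is treated as also owning Mateo Bakker's interest in Granite Capital LLC, giving 66% + 34% = 100%.
Chain via Halcyon Mining NL (R3): 41% × 26% = 10.66% of Ironwood Holdings Ltd.
Chain via Granite Capital LLC (R3): 100% × 13% = 13% of Ironwood Holdings Ltd.
Aggregating (R2): 10.66% + 13% = 23.66%.

23.66%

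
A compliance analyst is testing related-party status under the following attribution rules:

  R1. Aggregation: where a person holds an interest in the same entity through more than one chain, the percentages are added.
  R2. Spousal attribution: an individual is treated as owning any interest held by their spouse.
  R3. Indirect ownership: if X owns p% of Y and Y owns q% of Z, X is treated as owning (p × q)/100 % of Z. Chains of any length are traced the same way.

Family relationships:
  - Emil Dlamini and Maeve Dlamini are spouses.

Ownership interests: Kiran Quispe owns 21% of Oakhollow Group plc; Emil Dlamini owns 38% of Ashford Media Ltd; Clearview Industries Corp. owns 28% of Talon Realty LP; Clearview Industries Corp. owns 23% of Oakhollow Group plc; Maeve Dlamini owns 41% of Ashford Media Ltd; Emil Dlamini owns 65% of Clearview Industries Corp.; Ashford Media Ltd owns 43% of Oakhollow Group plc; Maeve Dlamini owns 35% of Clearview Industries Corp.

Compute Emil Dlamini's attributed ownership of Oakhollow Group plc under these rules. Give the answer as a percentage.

By spousal attribution (R2), Emil Dlamini is treated as also owning Maeve Dlamini's interest in Clearview Industries Corp, giving 65% + 35% = 100%.
By spousal attribution (R2), Emil Dlamini is treated as also owning Maeve Dlamini's interest in Ashford Media Ltd, giving 38% + 41% = 79%.
Chain via Clearview Industries Corp. (R3): 100% × 23% = 23% of Oakhollow Group plc.
Chain via Ashford Media Ltd (R3): 79% × 43% = 33.97% of Oakhollow Group plc.
Aggregating (R1): 23% + 33.97% = 56.97%.

56.97%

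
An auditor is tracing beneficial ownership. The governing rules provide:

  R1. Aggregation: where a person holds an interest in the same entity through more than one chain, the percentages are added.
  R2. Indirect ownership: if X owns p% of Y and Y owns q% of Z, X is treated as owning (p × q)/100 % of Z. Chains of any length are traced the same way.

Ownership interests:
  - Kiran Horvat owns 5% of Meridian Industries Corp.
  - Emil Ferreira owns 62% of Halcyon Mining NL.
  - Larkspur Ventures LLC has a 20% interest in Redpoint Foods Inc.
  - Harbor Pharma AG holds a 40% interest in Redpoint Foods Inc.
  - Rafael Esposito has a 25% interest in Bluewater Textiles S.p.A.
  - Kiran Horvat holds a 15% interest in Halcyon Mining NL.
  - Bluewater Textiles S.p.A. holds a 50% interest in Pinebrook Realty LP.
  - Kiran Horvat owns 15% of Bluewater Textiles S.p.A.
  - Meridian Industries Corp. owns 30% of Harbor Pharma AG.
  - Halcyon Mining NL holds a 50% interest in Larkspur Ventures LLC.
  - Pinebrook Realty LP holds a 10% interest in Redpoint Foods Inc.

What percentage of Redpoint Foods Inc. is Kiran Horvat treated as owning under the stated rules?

Chain via Halcyon Mining NL → Larkspur Ventures LLC (R2): 15% × 50% × 20% = 1.5% of Redpoint Foods Inc.
Chain via Bluewater Textiles S.p.A. → Pinebrook Realty LP (R2): 15% × 50% × 10% = 0.75% of Redpoint Foods Inc.
Chain via Meridian Industries Corp. → Harbor Pharma AG (R2): 5% × 30% × 40% = 0.6% of Redpoint Foods Inc.
Aggregating (R1): 1.5% + 0.75% + 0.6% = 2.85%.

2.85%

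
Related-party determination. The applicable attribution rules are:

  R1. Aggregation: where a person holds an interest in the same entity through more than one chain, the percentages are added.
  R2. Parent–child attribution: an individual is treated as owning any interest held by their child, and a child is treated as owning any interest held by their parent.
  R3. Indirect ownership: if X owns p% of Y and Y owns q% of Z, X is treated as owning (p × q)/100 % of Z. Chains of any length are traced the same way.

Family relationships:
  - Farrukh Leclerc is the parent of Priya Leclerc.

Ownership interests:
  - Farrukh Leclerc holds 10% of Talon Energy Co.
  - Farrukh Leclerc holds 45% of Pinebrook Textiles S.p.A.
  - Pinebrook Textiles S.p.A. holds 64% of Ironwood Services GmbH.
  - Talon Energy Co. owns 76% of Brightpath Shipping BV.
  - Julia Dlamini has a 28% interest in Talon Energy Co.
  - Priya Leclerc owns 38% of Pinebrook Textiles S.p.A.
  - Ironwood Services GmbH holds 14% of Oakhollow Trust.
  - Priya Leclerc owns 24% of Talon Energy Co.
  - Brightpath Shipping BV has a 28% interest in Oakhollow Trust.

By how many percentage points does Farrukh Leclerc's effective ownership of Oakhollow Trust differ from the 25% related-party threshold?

By parent–child attribution (R2), Farrukh Leclerc is treated as also owning Priya Leclerc's interest in Talon Energy Co, giving 10% + 24% = 34%.
By parent–child attribution (R2), Farrukh Leclerc is treated as also owning Priya Leclerc's interest in Pinebrook Textiles S.p.A, giving 45% + 38% = 83%.
Chain via Talon Energy Co. → Brightpath Shipping BV (R3): 34% × 76% × 28% = 7.2352% of Oakhollow Trust.
Chain via Pinebrook Textiles S.p.A. → Ironwood Services GmbH (R3): 83% × 64% × 14% = 7.4368% of Oakhollow Trust.
Aggregating (R1): 7.2352% + 7.4368% = 14.672%.
14.672% falls short of the 25% threshold by 10.328 percentage points.

10.328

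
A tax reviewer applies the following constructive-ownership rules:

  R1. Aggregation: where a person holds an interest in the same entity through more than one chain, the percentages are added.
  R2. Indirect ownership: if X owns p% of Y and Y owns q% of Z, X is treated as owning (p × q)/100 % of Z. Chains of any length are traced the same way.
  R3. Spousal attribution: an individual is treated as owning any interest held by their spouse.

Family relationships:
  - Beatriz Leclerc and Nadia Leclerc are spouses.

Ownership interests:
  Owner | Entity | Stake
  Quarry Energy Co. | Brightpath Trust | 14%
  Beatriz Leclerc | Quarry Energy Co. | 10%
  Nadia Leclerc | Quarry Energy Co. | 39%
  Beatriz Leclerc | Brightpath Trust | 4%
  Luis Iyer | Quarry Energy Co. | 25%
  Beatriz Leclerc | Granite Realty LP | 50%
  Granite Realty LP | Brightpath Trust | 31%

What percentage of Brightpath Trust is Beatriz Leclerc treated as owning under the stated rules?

By spousal attribution (R3), Beatriz Leclerc is treated as also owning Nadia Leclerc's interest in Quarry Energy Co, giving 10% + 39% = 49%.
Chain via Quarry Energy Co. (R2): 49% × 14% = 6.86% of Brightpath Trust.
Chain via Granite Realty LP (R2): 50% × 31% = 15.5% of Brightpath Trust.
Direct interest in Brightpath Trust: 4%.
Aggregating (R1): 6.86% + 15.5% + 4% = 26.36%.

26.36%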